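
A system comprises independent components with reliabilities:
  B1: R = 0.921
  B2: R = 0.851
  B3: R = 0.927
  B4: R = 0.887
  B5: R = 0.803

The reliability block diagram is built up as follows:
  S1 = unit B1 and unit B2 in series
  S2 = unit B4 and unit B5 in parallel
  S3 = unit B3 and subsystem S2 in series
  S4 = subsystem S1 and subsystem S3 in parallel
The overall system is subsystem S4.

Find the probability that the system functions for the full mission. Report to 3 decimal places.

0.980

Series (B1 and B2): 0.92100 × 0.85100 = 0.78377
Parallel (B4 and B5): 1 − (1 − 0.88700)(1 − 0.80300) = 0.97774
Series (B3 and [0.97774]): 0.92700 × 0.97774 = 0.90636
Parallel ([0.78377] and [0.90636]): 1 − (1 − 0.78377)(1 − 0.90636) = 0.980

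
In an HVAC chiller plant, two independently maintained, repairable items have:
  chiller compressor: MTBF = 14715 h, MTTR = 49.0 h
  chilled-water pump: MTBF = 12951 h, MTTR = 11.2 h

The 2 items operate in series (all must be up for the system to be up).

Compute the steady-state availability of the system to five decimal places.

A(chiller compressor) = MTBF/(MTBF+MTTR) = 14715/(14715+49.0) = 0.996681
A(chilled-water pump) = MTBF/(MTBF+MTTR) = 12951/(12951+11.2) = 0.999136
Series availability: 0.996681 × 0.999136 = 0.99582

0.99582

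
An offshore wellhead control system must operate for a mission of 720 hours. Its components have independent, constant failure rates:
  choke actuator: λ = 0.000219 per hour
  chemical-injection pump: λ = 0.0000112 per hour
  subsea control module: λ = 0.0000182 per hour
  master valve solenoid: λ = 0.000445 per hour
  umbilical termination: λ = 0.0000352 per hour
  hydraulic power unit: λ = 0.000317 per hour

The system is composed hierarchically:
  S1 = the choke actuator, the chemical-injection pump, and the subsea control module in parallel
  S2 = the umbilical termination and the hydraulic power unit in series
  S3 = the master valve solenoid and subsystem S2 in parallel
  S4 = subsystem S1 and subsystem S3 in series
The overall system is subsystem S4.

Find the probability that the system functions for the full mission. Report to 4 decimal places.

R(choke actuator) = exp(−0.000219 × 720) = 0.854123
R(chemical-injection pump) = exp(−0.0000112 × 720) = 0.991968
R(subsea control module) = exp(−0.0000182 × 720) = 0.986981
R(master valve solenoid) = exp(−0.000445 × 720) = 0.725859
R(umbilical termination) = exp(−0.0000352 × 720) = 0.974974
R(hydraulic power unit) = exp(−0.000317 × 720) = 0.795933
Parallel (choke actuator, chemical-injection pump, and subsea control module): 1 − (1 − 0.854123)(1 − 0.991968)(1 − 0.986981) = 0.999985
Series (umbilical termination and hydraulic power unit): 0.974974 × 0.795933 = 0.776014
Parallel (master valve solenoid and [0.776014]): 1 − (1 − 0.725859)(1 − 0.776014) = 0.938596
Series ([0.999985] and [0.938596]): 0.999985 × 0.938596 = 0.9386

0.9386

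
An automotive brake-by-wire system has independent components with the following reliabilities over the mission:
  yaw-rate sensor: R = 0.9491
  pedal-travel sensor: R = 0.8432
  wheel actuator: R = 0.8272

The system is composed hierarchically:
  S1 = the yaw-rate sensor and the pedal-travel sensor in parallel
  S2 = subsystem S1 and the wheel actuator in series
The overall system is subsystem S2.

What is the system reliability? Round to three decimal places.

0.821

Parallel (yaw-rate sensor and pedal-travel sensor): 1 − (1 − 0.94910)(1 − 0.84320) = 0.99202
Series ([0.99202] and wheel actuator): 0.99202 × 0.82720 = 0.821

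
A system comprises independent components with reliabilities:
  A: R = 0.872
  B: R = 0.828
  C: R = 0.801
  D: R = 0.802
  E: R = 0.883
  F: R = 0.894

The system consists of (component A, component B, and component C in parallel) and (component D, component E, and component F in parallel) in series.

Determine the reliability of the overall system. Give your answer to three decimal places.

Parallel (A, B, and C): 1 − (1 − 0.87200)(1 − 0.82800)(1 − 0.80100) = 0.99562
Parallel (D, E, and F): 1 − (1 − 0.80200)(1 − 0.88300)(1 − 0.89400) = 0.99754
Series ([0.99562] and [0.99754]): 0.99562 × 0.99754 = 0.993

0.993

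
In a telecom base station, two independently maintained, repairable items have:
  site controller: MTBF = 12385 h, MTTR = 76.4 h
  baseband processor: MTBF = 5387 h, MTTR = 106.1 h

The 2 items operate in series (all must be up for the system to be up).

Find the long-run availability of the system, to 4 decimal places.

0.9747

A(site controller) = MTBF/(MTBF+MTTR) = 12385/(12385+76.4) = 0.993869
A(baseband processor) = MTBF/(MTBF+MTTR) = 5387/(5387+106.1) = 0.980685
Series availability: 0.993869 × 0.980685 = 0.9747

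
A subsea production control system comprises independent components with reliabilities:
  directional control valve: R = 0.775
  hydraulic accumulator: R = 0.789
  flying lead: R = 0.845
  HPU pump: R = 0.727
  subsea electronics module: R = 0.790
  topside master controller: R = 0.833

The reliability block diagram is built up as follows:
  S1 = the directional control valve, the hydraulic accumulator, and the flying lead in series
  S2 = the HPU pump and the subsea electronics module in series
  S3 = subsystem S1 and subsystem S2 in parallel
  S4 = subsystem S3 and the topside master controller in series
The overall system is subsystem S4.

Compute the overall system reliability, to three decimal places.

Series (directional control valve, hydraulic accumulator, and flying lead): 0.77500 × 0.78900 × 0.84500 = 0.51670
Series (HPU pump and subsea electronics module): 0.72700 × 0.79000 = 0.57433
Parallel ([0.51670] and [0.57433]): 1 − (1 − 0.51670)(1 − 0.57433) = 0.79427
Series ([0.79427] and topside master controller): 0.79427 × 0.83300 = 0.662

0.662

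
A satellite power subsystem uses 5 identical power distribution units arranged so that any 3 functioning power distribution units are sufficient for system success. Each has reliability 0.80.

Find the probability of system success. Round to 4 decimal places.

R = Σ_{i=3}^{5} C(5,i) p^i (1−p)^{5−i} with p = 0.80
C(5,3)·0.80^3·0.20^2 = 0.204800
C(5,4)·0.80^4·0.20^1 = 0.409600
C(5,5)·0.80^5·0.20^0 = 0.327680
Sum = 0.9421

0.9421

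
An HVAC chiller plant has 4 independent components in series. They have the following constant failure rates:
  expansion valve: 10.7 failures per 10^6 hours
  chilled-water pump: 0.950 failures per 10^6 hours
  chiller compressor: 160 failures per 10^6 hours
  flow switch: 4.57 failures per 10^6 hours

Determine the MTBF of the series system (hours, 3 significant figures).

5670

Series of exponential components: λ_sys = Σ λ_i
λ_sys = 0.0000107 + 0.000000950 + 0.000160 + 0.00000457 = 1.7622e-04 /h
MTBF = 1 / λ_sys = 5670 h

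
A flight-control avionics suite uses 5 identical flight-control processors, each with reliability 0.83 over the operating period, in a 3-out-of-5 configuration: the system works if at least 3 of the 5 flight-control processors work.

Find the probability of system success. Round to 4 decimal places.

R = Σ_{i=3}^{5} C(5,i) p^i (1−p)^{5−i} with p = 0.83
C(5,3)·0.83^3·0.17^2 = 0.165246
C(5,4)·0.83^4·0.17^1 = 0.403396
C(5,5)·0.83^5·0.17^0 = 0.393904
Sum = 0.9625

0.9625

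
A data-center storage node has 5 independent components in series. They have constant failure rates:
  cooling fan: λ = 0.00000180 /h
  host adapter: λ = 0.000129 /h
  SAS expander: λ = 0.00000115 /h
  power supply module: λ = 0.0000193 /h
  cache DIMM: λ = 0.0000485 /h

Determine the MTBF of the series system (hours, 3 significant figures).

Series of exponential components: λ_sys = Σ λ_i
λ_sys = 0.00000180 + 0.000129 + 0.00000115 + 0.0000193 + 0.0000485 = 1.9975e-04 /h
MTBF = 1 / λ_sys = 5010 h

5010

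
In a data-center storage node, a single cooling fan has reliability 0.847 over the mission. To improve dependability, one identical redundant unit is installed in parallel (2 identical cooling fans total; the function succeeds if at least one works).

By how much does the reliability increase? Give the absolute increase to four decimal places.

0.1296

R_before = 0.847
R_after = 1 − (1 − 0.847)^2 = 0.9766
ΔR = 0.9766 − 0.847 = 0.1296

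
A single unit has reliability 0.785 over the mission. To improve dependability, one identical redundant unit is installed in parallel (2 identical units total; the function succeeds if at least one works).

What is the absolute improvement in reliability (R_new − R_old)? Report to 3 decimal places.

R_before = 0.785
R_after = 1 − (1 − 0.785)^2 = 0.954
ΔR = 0.954 − 0.785 = 0.169

0.169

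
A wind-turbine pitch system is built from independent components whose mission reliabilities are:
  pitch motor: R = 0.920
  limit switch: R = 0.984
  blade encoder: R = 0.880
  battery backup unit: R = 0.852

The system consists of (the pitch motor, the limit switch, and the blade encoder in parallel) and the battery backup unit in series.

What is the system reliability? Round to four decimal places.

0.8519

Parallel (pitch motor, limit switch, and blade encoder): 1 − (1 − 0.920000)(1 − 0.984000)(1 − 0.880000) = 0.999846
Series ([0.999846] and battery backup unit): 0.999846 × 0.852000 = 0.8519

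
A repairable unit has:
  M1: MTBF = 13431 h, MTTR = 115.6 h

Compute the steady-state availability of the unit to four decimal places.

A(M1) = MTBF/(MTBF+MTTR) = 13431/(13431+115.6) = 0.9915

0.9915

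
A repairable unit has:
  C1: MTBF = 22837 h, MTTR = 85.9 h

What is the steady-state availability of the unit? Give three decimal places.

0.996

A(C1) = MTBF/(MTBF+MTTR) = 22837/(22837+85.9) = 0.996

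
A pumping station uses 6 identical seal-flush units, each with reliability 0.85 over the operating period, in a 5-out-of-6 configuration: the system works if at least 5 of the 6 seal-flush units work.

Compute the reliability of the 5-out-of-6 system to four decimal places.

0.7765

R = Σ_{i=5}^{6} C(6,i) p^i (1−p)^{6−i} with p = 0.85
C(6,5)·0.85^5·0.15^1 = 0.399335
C(6,6)·0.85^6·0.15^0 = 0.377150
Sum = 0.7765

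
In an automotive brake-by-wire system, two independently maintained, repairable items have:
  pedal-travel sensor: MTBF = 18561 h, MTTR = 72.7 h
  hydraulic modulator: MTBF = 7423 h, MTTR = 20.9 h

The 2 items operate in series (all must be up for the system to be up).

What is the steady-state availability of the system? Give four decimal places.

0.9933

A(pedal-travel sensor) = MTBF/(MTBF+MTTR) = 18561/(18561+72.7) = 0.996098
A(hydraulic modulator) = MTBF/(MTBF+MTTR) = 7423/(7423+20.9) = 0.997192
Series availability: 0.996098 × 0.997192 = 0.9933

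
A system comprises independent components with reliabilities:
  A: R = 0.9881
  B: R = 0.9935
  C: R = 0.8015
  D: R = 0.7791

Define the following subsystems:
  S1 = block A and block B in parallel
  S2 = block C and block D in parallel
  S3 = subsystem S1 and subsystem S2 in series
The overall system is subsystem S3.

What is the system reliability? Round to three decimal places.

0.956

Parallel (A and B): 1 − (1 − 0.98810)(1 − 0.99350) = 0.99992
Parallel (C and D): 1 − (1 − 0.80150)(1 − 0.77910) = 0.95615
Series ([0.99992] and [0.95615]): 0.99992 × 0.95615 = 0.956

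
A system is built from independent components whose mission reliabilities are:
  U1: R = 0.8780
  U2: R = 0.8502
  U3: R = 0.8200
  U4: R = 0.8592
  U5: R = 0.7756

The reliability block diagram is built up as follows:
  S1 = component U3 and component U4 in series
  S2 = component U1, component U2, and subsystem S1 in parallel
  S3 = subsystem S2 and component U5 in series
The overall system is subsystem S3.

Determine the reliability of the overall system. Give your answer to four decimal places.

Series (U3 and U4): 0.820000 × 0.859200 = 0.704544
Parallel (U1, U2, and [0.704544]): 1 − (1 − 0.878000)(1 − 0.850200)(1 − 0.704544) = 0.994600
Series ([0.994600] and U5): 0.994600 × 0.775600 = 0.7714

0.7714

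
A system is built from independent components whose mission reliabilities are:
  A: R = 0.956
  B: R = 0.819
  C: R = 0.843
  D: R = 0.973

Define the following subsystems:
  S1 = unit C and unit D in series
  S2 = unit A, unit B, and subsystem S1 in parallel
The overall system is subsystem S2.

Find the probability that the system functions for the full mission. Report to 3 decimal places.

Series (C and D): 0.84300 × 0.97300 = 0.82024
Parallel (A, B, and [0.82024]): 1 − (1 − 0.95600)(1 − 0.81900)(1 − 0.82024) = 0.999

0.999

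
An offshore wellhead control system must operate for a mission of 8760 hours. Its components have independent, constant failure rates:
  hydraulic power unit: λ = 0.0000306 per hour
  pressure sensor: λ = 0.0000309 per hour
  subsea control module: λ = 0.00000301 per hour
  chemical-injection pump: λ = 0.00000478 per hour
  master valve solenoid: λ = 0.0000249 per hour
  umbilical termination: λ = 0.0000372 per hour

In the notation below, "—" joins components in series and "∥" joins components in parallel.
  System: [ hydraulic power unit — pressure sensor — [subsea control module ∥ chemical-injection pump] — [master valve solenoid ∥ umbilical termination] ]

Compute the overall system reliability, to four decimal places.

0.5511

R(hydraulic power unit) = exp(−0.0000306 × 8760) = 0.764865
R(pressure sensor) = exp(−0.0000309 × 8760) = 0.762858
R(subsea control module) = exp(−0.00000301 × 8760) = 0.973977
R(chemical-injection pump) = exp(−0.00000478 × 8760) = 0.958992
R(master valve solenoid) = exp(−0.0000249 × 8760) = 0.804026
R(umbilical termination) = exp(−0.0000372 × 8760) = 0.721898
Parallel (subsea control module and chemical-injection pump): 1 − (1 − 0.973977)(1 − 0.958992) = 0.998933
Parallel (master valve solenoid and umbilical termination): 1 − (1 − 0.804026)(1 − 0.721898) = 0.945499
Series (hydraulic power unit, pressure sensor, [0.998933], and [0.945499]): 0.764865 × 0.762858 × 0.998933 × 0.945499 = 0.5511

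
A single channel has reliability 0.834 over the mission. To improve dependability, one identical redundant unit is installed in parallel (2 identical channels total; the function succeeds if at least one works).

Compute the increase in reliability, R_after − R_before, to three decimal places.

0.138

R_before = 0.834
R_after = 1 − (1 − 0.834)^2 = 0.972
ΔR = 0.972 − 0.834 = 0.138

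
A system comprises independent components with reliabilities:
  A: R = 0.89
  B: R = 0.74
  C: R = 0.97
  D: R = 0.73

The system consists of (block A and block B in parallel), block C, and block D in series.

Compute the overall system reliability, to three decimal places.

Parallel (A and B): 1 − (1 − 0.89000)(1 − 0.74000) = 0.97140
Series ([0.97140], C, and D): 0.97140 × 0.97000 × 0.73000 = 0.688

0.688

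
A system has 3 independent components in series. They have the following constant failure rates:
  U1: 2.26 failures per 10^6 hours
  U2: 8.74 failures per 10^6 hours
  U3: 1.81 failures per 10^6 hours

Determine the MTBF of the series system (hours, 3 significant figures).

Series of exponential components: λ_sys = Σ λ_i
λ_sys = 0.00000226 + 0.00000874 + 0.00000181 = 1.2810e-05 /h
MTBF = 1 / λ_sys = 78100 h

78100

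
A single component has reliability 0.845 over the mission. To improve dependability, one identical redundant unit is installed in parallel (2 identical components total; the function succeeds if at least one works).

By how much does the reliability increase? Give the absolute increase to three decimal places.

R_before = 0.845
R_after = 1 − (1 − 0.845)^2 = 0.976
ΔR = 0.976 − 0.845 = 0.131

0.131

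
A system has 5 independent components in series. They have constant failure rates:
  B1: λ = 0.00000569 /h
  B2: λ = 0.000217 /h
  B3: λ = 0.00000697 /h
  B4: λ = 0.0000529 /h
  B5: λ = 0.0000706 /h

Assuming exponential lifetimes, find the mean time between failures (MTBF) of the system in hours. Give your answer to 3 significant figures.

Series of exponential components: λ_sys = Σ λ_i
λ_sys = 0.00000569 + 0.000217 + 0.00000697 + 0.0000529 + 0.0000706 = 3.5316e-04 /h
MTBF = 1 / λ_sys = 2830 h

2830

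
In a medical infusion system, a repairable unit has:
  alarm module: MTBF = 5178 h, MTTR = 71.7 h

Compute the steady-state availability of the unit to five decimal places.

0.98634

A(alarm module) = MTBF/(MTBF+MTTR) = 5178/(5178+71.7) = 0.98634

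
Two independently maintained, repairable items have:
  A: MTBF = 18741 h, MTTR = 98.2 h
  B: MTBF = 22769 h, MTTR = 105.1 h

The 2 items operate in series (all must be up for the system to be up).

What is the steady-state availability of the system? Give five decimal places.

A(A) = MTBF/(MTBF+MTTR) = 18741/(18741+98.2) = 0.994787
A(B) = MTBF/(MTBF+MTTR) = 22769/(22769+105.1) = 0.995405
Series availability: 0.994787 × 0.995405 = 0.99022

0.99022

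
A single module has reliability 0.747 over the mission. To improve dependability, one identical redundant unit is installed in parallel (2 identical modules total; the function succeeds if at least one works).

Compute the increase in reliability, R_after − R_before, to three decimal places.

R_before = 0.747
R_after = 1 − (1 − 0.747)^2 = 0.936
ΔR = 0.936 − 0.747 = 0.189

0.189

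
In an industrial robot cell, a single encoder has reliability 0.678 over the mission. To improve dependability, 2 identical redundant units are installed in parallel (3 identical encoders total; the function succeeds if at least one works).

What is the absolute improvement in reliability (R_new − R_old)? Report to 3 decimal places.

R_before = 0.678
R_after = 1 − (1 − 0.678)^3 = 0.967
ΔR = 0.967 − 0.678 = 0.289

0.289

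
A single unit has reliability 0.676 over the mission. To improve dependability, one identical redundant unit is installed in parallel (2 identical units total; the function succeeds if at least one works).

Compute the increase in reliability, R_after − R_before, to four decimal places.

0.2190

R_before = 0.676
R_after = 1 − (1 − 0.676)^2 = 0.8950
ΔR = 0.8950 − 0.676 = 0.2190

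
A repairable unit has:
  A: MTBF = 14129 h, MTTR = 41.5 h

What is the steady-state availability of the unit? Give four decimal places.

A(A) = MTBF/(MTBF+MTTR) = 14129/(14129+41.5) = 0.9971

0.9971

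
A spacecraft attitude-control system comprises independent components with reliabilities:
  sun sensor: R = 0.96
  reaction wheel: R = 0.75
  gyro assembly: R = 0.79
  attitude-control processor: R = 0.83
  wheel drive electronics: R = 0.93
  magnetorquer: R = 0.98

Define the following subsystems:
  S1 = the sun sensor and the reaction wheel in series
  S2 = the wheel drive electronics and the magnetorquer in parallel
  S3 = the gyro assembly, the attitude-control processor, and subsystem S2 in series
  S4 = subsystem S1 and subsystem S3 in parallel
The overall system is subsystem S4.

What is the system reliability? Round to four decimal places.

Series (sun sensor and reaction wheel): 0.960000 × 0.750000 = 0.720000
Parallel (wheel drive electronics and magnetorquer): 1 − (1 − 0.930000)(1 − 0.980000) = 0.998600
Series (gyro assembly, attitude-control processor, and [0.998600]): 0.790000 × 0.830000 × 0.998600 = 0.654782
Parallel ([0.720000] and [0.654782]): 1 − (1 − 0.720000)(1 − 0.654782) = 0.9033

0.9033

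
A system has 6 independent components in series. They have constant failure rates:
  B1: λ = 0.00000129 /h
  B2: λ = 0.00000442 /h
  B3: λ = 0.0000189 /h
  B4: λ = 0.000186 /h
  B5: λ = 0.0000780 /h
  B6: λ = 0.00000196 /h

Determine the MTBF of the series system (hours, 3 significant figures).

3440

Series of exponential components: λ_sys = Σ λ_i
λ_sys = 0.00000129 + 0.00000442 + 0.0000189 + 0.000186 + 0.0000780 + 0.00000196 = 2.9057e-04 /h
MTBF = 1 / λ_sys = 3440 h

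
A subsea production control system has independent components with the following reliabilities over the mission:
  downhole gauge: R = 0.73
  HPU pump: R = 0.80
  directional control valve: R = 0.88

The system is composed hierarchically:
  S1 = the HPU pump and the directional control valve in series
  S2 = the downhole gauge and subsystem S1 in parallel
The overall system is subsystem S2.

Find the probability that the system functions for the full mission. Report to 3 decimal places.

0.920

Series (HPU pump and directional control valve): 0.80000 × 0.88000 = 0.70400
Parallel (downhole gauge and [0.70400]): 1 − (1 − 0.73000)(1 − 0.70400) = 0.920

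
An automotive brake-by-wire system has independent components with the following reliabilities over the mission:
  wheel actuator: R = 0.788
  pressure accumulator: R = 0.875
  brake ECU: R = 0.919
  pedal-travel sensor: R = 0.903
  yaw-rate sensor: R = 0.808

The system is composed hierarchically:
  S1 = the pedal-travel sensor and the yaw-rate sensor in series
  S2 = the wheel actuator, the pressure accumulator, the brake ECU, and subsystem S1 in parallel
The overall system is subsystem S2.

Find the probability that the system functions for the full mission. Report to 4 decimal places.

Series (pedal-travel sensor and yaw-rate sensor): 0.903000 × 0.808000 = 0.729624
Parallel (wheel actuator, pressure accumulator, brake ECU, and [0.729624]): 1 − (1 − 0.788000)(1 − 0.875000)(1 − 0.919000)(1 − 0.729624) = 0.9994

0.9994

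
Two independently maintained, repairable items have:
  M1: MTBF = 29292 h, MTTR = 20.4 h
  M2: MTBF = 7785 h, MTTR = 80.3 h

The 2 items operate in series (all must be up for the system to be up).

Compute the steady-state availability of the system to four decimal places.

0.9891

A(M1) = MTBF/(MTBF+MTTR) = 29292/(29292+20.4) = 0.999304
A(M2) = MTBF/(MTBF+MTTR) = 7785/(7785+80.3) = 0.989791
Series availability: 0.999304 × 0.989791 = 0.9891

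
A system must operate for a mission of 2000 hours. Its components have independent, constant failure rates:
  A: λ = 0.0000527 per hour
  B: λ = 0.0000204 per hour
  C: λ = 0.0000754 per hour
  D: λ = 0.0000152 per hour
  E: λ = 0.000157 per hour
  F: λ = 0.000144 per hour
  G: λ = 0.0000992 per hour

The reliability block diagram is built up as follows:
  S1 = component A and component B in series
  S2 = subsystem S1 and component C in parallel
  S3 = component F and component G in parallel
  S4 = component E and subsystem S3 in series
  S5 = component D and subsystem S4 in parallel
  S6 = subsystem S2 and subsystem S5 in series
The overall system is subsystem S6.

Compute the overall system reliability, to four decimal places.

0.9721

R(A) = exp(−0.0000527 × 2000) = 0.899964
R(B) = exp(−0.0000204 × 2000) = 0.960021
R(C) = exp(−0.0000754 × 2000) = 0.860020
R(D) = exp(−0.0000152 × 2000) = 0.970057
R(E) = exp(−0.000157 × 2000) = 0.730519
R(F) = exp(−0.000144 × 2000) = 0.749762
R(G) = exp(−0.0000992 × 2000) = 0.820042
Series (A and B): 0.899964 × 0.960021 = 0.863984
Parallel ([0.863984] and C): 1 − (1 − 0.863984)(1 − 0.860020) = 0.980960
Parallel (F and G): 1 − (1 − 0.749762)(1 − 0.820042) = 0.954968
Series (E and [0.954968]): 0.730519 × 0.954968 = 0.697622
Parallel (D and [0.697622]): 1 − (1 − 0.970057)(1 − 0.697622) = 0.990946
Series ([0.980960] and [0.990946]): 0.980960 × 0.990946 = 0.9721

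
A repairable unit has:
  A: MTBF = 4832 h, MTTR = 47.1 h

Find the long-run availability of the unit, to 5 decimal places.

0.99035

A(A) = MTBF/(MTBF+MTTR) = 4832/(4832+47.1) = 0.99035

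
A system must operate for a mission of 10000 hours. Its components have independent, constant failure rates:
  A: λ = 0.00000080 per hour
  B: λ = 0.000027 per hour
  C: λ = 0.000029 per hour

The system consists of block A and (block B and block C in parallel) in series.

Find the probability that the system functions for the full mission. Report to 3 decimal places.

0.933

R(A) = exp(−0.00000080 × 10000) = 0.99203
R(B) = exp(−0.000027 × 10000) = 0.76338
R(C) = exp(−0.000029 × 10000) = 0.74826
Parallel (B and C): 1 − (1 − 0.76338)(1 − 0.74826) = 0.94043
Series (A and [0.94043]): 0.99203 × 0.94043 = 0.933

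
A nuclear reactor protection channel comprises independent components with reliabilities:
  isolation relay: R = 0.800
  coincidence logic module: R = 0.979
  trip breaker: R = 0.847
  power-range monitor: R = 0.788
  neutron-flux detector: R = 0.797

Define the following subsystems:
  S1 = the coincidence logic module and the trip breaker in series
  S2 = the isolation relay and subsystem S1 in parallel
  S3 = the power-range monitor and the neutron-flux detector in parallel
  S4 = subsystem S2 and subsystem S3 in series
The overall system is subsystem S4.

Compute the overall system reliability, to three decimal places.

0.924

Series (coincidence logic module and trip breaker): 0.97900 × 0.84700 = 0.82921
Parallel (isolation relay and [0.82921]): 1 − (1 − 0.80000)(1 − 0.82921) = 0.96584
Parallel (power-range monitor and neutron-flux detector): 1 − (1 − 0.78800)(1 − 0.79700) = 0.95696
Series ([0.96584] and [0.95696]): 0.96584 × 0.95696 = 0.924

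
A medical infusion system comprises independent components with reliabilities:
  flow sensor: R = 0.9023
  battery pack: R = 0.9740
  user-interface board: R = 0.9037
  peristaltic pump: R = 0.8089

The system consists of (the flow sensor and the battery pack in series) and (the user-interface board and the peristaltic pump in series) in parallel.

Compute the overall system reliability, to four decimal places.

0.9674

Series (flow sensor and battery pack): 0.902300 × 0.974000 = 0.878840
Series (user-interface board and peristaltic pump): 0.903700 × 0.808900 = 0.731003
Parallel ([0.878840] and [0.731003]): 1 − (1 − 0.878840)(1 − 0.731003) = 0.9674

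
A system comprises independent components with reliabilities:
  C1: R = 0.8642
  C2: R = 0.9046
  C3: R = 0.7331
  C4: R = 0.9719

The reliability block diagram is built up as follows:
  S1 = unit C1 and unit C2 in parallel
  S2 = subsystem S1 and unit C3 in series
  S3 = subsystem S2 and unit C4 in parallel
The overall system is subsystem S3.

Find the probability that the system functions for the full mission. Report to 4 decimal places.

Parallel (C1 and C2): 1 − (1 − 0.864200)(1 − 0.904600) = 0.987045
Series ([0.987045] and C3): 0.987045 × 0.733100 = 0.723603
Parallel ([0.723603] and C4): 1 − (1 − 0.723603)(1 − 0.971900) = 0.9922

0.9922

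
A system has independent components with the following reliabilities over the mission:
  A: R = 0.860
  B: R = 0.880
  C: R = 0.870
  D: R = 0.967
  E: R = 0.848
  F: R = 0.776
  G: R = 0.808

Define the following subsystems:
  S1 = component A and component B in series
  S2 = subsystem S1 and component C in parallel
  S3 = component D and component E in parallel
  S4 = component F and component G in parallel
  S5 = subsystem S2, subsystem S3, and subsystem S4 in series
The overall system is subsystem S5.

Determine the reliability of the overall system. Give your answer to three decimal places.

Series (A and B): 0.86000 × 0.88000 = 0.75680
Parallel ([0.75680] and C): 1 − (1 − 0.75680)(1 − 0.87000) = 0.96838
Parallel (D and E): 1 − (1 − 0.96700)(1 − 0.84800) = 0.99498
Parallel (F and G): 1 − (1 − 0.77600)(1 − 0.80800) = 0.95699
Series ([0.96838], [0.99498], and [0.95699]): 0.96838 × 0.99498 × 0.95699 = 0.922

0.922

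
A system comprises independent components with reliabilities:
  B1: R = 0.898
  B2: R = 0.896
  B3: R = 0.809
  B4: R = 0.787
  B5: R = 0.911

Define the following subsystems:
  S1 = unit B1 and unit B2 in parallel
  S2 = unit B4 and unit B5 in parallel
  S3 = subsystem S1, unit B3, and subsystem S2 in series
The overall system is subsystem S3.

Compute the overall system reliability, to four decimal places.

Parallel (B1 and B2): 1 − (1 − 0.898000)(1 − 0.896000) = 0.989392
Parallel (B4 and B5): 1 − (1 − 0.787000)(1 − 0.911000) = 0.981043
Series ([0.989392], B3, and [0.981043]): 0.989392 × 0.809000 × 0.981043 = 0.7852

0.7852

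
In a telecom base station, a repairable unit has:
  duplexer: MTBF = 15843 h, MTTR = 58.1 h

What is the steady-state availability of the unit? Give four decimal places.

0.9963

A(duplexer) = MTBF/(MTBF+MTTR) = 15843/(15843+58.1) = 0.9963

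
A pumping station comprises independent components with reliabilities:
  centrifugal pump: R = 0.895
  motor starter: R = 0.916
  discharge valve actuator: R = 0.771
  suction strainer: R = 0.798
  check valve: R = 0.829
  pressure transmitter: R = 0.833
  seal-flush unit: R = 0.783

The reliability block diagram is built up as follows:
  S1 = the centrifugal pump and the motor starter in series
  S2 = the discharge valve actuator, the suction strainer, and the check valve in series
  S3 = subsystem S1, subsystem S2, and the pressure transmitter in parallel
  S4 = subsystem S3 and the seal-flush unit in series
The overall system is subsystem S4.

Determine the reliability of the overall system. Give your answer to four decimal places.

Series (centrifugal pump and motor starter): 0.895000 × 0.916000 = 0.819820
Series (discharge valve actuator, suction strainer, and check valve): 0.771000 × 0.798000 × 0.829000 = 0.510049
Parallel ([0.819820], [0.510049], and pressure transmitter): 1 − (1 − 0.819820)(1 − 0.510049)(1 − 0.833000) = 0.985257
Series ([0.985257] and seal-flush unit): 0.985257 × 0.783000 = 0.7715

0.7715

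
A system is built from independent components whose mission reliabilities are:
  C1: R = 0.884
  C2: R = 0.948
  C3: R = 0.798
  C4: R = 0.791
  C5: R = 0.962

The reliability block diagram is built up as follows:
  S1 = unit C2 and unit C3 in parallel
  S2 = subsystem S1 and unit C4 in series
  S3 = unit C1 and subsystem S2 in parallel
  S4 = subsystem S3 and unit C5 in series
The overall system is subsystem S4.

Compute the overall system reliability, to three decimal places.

Parallel (C2 and C3): 1 − (1 − 0.94800)(1 − 0.79800) = 0.98950
Series ([0.98950] and C4): 0.98950 × 0.79100 = 0.78269
Parallel (C1 and [0.78269]): 1 − (1 − 0.88400)(1 − 0.78269) = 0.97479
Series ([0.97479] and C5): 0.97479 × 0.96200 = 0.938

0.938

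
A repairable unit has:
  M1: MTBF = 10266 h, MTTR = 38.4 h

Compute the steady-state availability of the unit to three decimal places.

A(M1) = MTBF/(MTBF+MTTR) = 10266/(10266+38.4) = 0.996

0.996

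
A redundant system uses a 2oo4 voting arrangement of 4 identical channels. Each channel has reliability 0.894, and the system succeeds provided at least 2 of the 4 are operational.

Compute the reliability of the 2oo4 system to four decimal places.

R = Σ_{i=2}^{4} C(4,i) p^i (1−p)^{4−i} with p = 0.894
C(4,2)·0.894^2·0.106^2 = 0.053881
C(4,3)·0.894^3·0.106^1 = 0.302955
C(4,4)·0.894^4·0.106^0 = 0.638778
Sum = 0.9956

0.9956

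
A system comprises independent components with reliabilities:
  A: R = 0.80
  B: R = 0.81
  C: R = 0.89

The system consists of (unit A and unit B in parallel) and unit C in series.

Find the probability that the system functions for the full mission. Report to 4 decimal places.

Parallel (A and B): 1 − (1 − 0.800000)(1 − 0.810000) = 0.962000
Series ([0.962000] and C): 0.962000 × 0.890000 = 0.8562

0.8562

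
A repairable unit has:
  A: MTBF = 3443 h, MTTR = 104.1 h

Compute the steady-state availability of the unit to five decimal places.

A(A) = MTBF/(MTBF+MTTR) = 3443/(3443+104.1) = 0.97065

0.97065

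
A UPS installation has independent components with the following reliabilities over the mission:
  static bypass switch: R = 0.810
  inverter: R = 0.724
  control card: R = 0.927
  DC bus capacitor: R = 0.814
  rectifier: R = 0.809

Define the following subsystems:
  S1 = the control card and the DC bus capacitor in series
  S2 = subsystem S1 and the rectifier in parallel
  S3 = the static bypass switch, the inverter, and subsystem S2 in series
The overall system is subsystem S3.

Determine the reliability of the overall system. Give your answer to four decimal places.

0.5590

Series (control card and DC bus capacitor): 0.927000 × 0.814000 = 0.754578
Parallel ([0.754578] and rectifier): 1 − (1 − 0.754578)(1 − 0.809000) = 0.953124
Series (static bypass switch, inverter, and [0.953124]): 0.810000 × 0.724000 × 0.953124 = 0.5590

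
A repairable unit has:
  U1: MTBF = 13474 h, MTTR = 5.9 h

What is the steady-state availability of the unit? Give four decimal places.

A(U1) = MTBF/(MTBF+MTTR) = 13474/(13474+5.9) = 0.9996

0.9996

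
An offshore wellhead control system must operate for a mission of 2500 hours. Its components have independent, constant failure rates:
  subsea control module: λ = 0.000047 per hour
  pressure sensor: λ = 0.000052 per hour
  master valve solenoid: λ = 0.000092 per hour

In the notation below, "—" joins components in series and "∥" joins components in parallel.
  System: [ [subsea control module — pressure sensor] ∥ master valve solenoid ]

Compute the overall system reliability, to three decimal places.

R(subsea control module) = exp(−0.000047 × 2500) = 0.88914
R(pressure sensor) = exp(−0.000052 × 2500) = 0.87810
R(master valve solenoid) = exp(−0.000092 × 2500) = 0.79453
Series (subsea control module and pressure sensor): 0.88914 × 0.87810 = 0.78075
Parallel ([0.78075] and master valve solenoid): 1 − (1 − 0.78075)(1 − 0.79453) = 0.955

0.955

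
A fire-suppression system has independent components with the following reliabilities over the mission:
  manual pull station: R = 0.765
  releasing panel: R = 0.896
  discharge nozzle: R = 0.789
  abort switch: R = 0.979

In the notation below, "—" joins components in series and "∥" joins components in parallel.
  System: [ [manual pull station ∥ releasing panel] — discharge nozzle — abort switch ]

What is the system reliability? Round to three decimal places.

Parallel (manual pull station and releasing panel): 1 − (1 − 0.76500)(1 − 0.89600) = 0.97556
Series ([0.97556], discharge nozzle, and abort switch): 0.97556 × 0.78900 × 0.97900 = 0.754

0.754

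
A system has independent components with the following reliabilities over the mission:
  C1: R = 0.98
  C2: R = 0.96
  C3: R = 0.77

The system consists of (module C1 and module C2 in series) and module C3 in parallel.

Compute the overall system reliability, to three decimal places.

0.986

Series (C1 and C2): 0.98000 × 0.96000 = 0.94080
Parallel ([0.94080] and C3): 1 − (1 − 0.94080)(1 − 0.77000) = 0.986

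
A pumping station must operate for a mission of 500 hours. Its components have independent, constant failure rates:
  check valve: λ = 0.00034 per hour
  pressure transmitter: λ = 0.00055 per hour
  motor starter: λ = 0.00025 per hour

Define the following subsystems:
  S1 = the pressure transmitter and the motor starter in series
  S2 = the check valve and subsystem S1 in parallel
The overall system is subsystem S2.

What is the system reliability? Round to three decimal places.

R(check valve) = exp(−0.00034 × 500) = 0.84366
R(pressure transmitter) = exp(−0.00055 × 500) = 0.75957
R(motor starter) = exp(−0.00025 × 500) = 0.88250
Series (pressure transmitter and motor starter): 0.75957 × 0.88250 = 0.67032
Parallel (check valve and [0.67032]): 1 − (1 − 0.84366)(1 − 0.67032) = 0.948

0.948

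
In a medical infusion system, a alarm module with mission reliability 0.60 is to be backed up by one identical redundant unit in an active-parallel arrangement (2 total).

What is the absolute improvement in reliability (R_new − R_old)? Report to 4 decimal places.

0.2400

R_before = 0.60
R_after = 1 − (1 − 0.60)^2 = 0.8400
ΔR = 0.8400 − 0.60 = 0.2400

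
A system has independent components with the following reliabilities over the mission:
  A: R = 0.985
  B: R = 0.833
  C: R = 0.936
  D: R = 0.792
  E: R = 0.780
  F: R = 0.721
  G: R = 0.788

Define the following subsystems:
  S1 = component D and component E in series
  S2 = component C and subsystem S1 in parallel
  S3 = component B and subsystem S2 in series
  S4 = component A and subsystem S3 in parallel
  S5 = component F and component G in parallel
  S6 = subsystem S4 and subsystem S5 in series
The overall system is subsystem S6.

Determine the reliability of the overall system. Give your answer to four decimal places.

Series (D and E): 0.792000 × 0.780000 = 0.617760
Parallel (C and [0.617760]): 1 − (1 − 0.936000)(1 − 0.617760) = 0.975537
Series (B and [0.975537]): 0.833000 × 0.975537 = 0.812622
Parallel (A and [0.812622]): 1 − (1 − 0.985000)(1 − 0.812622) = 0.997189
Parallel (F and G): 1 − (1 − 0.721000)(1 − 0.788000) = 0.940852
Series ([0.997189] and [0.940852]): 0.997189 × 0.940852 = 0.9382

0.9382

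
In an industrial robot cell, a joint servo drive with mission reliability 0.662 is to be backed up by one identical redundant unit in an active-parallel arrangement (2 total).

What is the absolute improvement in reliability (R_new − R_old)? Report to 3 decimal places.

0.224

R_before = 0.662
R_after = 1 − (1 − 0.662)^2 = 0.886
ΔR = 0.886 − 0.662 = 0.224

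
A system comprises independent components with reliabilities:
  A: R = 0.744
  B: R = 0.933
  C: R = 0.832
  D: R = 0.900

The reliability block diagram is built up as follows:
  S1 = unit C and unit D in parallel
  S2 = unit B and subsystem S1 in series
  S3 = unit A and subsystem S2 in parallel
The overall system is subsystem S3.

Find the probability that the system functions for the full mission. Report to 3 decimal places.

Parallel (C and D): 1 − (1 − 0.83200)(1 − 0.90000) = 0.98320
Series (B and [0.98320]): 0.93300 × 0.98320 = 0.91733
Parallel (A and [0.91733]): 1 − (1 − 0.74400)(1 − 0.91733) = 0.979

0.979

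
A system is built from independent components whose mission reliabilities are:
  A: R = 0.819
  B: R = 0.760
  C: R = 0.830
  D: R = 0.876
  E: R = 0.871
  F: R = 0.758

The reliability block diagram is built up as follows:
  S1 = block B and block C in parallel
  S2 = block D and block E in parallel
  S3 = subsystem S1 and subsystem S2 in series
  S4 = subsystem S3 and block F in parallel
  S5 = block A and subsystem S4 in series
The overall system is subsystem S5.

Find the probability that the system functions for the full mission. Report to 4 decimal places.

Parallel (B and C): 1 − (1 − 0.760000)(1 − 0.830000) = 0.959200
Parallel (D and E): 1 − (1 − 0.876000)(1 − 0.871000) = 0.984004
Series ([0.959200] and [0.984004]): 0.959200 × 0.984004 = 0.943857
Parallel ([0.943857] and F): 1 − (1 − 0.943857)(1 − 0.758000) = 0.986413
Series (A and [0.986413]): 0.819000 × 0.986413 = 0.8079

0.8079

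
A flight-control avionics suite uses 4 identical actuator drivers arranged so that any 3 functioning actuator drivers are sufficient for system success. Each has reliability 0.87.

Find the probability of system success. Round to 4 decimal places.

R = Σ_{i=3}^{4} C(4,i) p^i (1−p)^{4−i} with p = 0.87
C(4,3)·0.87^3·0.13^1 = 0.342422
C(4,4)·0.87^4·0.13^0 = 0.572898
Sum = 0.9153

0.9153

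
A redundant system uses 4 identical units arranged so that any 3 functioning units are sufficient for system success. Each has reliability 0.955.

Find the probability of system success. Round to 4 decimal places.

R = Σ_{i=3}^{4} C(4,i) p^i (1−p)^{4−i} with p = 0.955
C(4,3)·0.955^3·0.045^1 = 0.156777
C(4,4)·0.955^4·0.045^0 = 0.831790
Sum = 0.9886

0.9886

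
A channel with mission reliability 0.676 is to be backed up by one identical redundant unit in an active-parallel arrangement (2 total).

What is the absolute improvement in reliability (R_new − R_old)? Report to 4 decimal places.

0.2190

R_before = 0.676
R_after = 1 − (1 − 0.676)^2 = 0.8950
ΔR = 0.8950 − 0.676 = 0.2190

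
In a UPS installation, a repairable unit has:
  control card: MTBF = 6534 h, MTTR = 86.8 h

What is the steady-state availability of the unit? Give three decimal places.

A(control card) = MTBF/(MTBF+MTTR) = 6534/(6534+86.8) = 0.987

0.987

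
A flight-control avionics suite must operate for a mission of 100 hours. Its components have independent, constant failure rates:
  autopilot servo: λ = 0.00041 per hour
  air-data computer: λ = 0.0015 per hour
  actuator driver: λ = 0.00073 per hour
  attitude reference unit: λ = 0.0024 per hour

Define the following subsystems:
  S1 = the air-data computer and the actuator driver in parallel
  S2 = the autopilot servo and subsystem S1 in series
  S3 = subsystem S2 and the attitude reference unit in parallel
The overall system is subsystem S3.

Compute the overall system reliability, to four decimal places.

0.9894

R(autopilot servo) = exp(−0.00041 × 100) = 0.959829
R(air-data computer) = exp(−0.0015 × 100) = 0.860708
R(actuator driver) = exp(−0.00073 × 100) = 0.929601
R(attitude reference unit) = exp(−0.0024 × 100) = 0.786628
Parallel (air-data computer and actuator driver): 1 − (1 − 0.860708)(1 − 0.929601) = 0.990194
Series (autopilot servo and [0.990194]): 0.959829 × 0.990194 = 0.950417
Parallel ([0.950417] and attitude reference unit): 1 − (1 − 0.950417)(1 − 0.786628) = 0.9894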